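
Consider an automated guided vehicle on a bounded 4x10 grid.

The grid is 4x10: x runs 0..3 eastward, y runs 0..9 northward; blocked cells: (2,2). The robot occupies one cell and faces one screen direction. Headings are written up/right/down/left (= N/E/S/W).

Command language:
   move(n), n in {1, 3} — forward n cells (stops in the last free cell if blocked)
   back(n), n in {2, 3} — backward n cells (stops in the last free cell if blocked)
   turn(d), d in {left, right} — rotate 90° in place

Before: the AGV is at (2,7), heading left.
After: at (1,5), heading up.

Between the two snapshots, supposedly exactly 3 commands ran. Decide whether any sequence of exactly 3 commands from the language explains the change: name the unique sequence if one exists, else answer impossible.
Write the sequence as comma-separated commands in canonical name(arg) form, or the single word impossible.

key: order matters: swapping move(1) and back(2) lands elsewhere
from: at (2,7), heading left
[1] after move(1): at (1,7), heading left
[2] after turn(right): at (1,7), heading up
[3] after back(2): at (1,5), heading up
uniquely the one of 216 3-step routes that fits.

move(1), turn(right), back(2)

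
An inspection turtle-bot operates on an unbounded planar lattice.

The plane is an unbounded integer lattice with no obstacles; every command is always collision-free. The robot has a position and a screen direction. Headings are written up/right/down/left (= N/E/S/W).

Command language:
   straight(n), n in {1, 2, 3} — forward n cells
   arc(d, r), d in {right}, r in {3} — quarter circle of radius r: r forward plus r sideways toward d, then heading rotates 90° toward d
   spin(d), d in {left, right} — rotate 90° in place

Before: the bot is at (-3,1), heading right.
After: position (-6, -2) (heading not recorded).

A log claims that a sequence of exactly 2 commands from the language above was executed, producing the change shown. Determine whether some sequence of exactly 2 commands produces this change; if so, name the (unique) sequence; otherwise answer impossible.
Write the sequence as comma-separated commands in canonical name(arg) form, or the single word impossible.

key: running arc(right, 3) before spin(right) would end elsewhere — order is forced
begin: at (-3,1), heading right
t=1 spin(right) ⇒ at (-3,1), heading down
t=2 arc(right, 3) ⇒ at (-6,-2), heading left
no rival 2-sequence matches.

spin(right), arc(right, 3)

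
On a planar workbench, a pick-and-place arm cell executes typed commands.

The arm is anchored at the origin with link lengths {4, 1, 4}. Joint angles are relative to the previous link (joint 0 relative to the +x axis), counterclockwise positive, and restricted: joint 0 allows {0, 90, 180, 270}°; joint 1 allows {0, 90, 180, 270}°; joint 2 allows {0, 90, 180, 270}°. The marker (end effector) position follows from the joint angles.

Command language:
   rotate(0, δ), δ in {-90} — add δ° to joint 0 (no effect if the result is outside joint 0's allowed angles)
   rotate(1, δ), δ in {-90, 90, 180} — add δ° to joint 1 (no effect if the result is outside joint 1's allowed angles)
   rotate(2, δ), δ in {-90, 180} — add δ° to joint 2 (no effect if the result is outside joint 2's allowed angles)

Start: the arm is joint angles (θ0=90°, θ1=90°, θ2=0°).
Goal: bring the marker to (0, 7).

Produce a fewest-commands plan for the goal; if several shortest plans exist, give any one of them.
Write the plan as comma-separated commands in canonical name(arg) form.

rotate(1, 90), rotate(2, 180)

initial: joint angles (θ0=90°, θ1=90°, θ2=0°)
[1] after rotate(1, 90): joint angles (θ0=90°, θ1=180°, θ2=0°)
[2] after rotate(2, 180): joint angles (θ0=90°, θ1=180°, θ2=180°)
nothing shorter than 2 reaches the goal.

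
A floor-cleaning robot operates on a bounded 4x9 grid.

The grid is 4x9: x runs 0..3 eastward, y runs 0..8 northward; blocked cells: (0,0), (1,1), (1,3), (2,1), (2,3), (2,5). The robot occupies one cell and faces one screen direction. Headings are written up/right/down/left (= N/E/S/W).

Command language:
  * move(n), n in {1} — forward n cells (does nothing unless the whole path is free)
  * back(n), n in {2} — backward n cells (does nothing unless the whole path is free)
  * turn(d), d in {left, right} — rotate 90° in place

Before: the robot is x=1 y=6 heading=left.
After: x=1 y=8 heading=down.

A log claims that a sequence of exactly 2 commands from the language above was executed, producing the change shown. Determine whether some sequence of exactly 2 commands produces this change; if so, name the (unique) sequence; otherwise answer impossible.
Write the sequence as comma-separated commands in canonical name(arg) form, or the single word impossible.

key: cell and facing (now S) both changed — the 2 commands mix motion and turning
t0: x=1 y=6 heading=left
step 1 (turn(left)): x=1 y=6 heading=down
step 2 (back(2)): x=1 y=8 heading=down
no rival 2-sequence matches.

turn(left), back(2)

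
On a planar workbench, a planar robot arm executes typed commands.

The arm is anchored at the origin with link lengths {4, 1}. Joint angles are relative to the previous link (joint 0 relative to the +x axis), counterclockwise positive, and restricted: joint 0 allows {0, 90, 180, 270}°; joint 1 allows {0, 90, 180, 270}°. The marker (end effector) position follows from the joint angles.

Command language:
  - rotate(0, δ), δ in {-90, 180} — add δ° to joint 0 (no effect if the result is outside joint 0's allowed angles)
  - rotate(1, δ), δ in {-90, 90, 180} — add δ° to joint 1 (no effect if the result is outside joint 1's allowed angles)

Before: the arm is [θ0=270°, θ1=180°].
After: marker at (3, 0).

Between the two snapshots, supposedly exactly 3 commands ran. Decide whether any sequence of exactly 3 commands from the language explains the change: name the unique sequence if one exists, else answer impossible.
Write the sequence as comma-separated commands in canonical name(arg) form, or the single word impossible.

initial: [θ0=270°, θ1=180°]
step 1 (rotate(0, -90)): [θ0=180°, θ1=180°]
step 2 (rotate(0, -90)): [θ0=90°, θ1=180°]
step 3 (rotate(0, -90)): [θ0=0°, θ1=180°]
no other 3-command option fits: unique.

rotate(0, -90), rotate(0, -90), rotate(0, -90)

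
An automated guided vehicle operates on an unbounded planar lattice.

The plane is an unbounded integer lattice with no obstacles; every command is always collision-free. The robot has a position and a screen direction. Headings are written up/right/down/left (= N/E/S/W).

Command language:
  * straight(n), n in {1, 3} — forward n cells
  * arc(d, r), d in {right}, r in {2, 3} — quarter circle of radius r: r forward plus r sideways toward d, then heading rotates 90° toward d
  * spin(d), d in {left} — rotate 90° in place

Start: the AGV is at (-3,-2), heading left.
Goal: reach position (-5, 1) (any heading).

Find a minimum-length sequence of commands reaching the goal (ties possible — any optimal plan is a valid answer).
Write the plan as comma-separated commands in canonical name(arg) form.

arc(right, 2), straight(1)

from: at (-3,-2), heading left
step 1 (arc(right, 2)): at (-5,0), heading up
step 2 (straight(1)): at (-5,1), heading up
nothing shorter than 2 reaches the goal.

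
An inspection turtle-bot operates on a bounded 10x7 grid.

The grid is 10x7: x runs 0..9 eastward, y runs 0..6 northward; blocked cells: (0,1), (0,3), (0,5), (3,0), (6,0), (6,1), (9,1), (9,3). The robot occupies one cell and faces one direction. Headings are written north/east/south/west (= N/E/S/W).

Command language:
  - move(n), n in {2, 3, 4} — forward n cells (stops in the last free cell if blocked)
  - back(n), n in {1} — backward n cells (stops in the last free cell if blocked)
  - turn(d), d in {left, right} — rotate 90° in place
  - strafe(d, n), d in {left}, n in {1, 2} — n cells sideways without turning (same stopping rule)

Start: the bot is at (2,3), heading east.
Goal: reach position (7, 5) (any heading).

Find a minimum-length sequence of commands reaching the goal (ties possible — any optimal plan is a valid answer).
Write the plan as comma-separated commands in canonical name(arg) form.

start: at (2,3), heading east
1. move(3) → at (5,3), heading east
2. move(2) → at (7,3), heading east
3. strafe(left, 2) → at (7,5), heading east
shorter routes all fall short; 3 is best.

move(3), move(2), strafe(left, 2)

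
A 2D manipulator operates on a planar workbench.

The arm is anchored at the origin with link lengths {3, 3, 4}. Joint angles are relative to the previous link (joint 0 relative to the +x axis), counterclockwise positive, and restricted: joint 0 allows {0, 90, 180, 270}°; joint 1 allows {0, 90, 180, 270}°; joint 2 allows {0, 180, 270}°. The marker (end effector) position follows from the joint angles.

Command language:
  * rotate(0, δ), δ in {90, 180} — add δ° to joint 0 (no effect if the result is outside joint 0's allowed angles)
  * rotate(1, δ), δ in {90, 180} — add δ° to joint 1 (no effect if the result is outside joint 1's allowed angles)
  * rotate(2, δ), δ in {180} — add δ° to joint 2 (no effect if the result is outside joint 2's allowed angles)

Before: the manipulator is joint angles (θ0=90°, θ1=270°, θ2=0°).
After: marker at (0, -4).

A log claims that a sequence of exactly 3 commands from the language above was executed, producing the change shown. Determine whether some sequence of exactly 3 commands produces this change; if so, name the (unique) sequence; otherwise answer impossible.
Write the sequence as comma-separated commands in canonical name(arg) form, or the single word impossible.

begin: joint angles (θ0=90°, θ1=270°, θ2=0°)
t=1 rotate(1, 90) ⇒ joint angles (θ0=90°, θ1=0°, θ2=0°)
t=2 rotate(1, 90) ⇒ joint angles (θ0=90°, θ1=90°, θ2=0°)
t=3 rotate(1, 90) ⇒ joint angles (θ0=90°, θ1=180°, θ2=0°)
no rival 3-sequence matches.

rotate(1, 90), rotate(1, 90), rotate(1, 90)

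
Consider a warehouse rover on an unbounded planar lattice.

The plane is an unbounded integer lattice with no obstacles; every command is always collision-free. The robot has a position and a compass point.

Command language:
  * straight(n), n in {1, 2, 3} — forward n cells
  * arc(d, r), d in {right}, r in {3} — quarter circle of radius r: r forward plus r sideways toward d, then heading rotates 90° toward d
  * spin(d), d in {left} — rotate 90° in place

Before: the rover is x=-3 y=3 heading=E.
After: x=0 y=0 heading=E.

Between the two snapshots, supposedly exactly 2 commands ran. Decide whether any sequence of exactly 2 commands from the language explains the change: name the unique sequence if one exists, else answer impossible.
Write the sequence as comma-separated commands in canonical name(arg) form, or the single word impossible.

key: still facing E at the end — net rotation zero over 2 steps
initial: x=-3 y=3 heading=E
t=1 arc(right, 3) ⇒ x=0 y=0 heading=S
t=2 spin(left) ⇒ x=0 y=0 heading=E
no other 2-command option fits: unique.

arc(right, 3), spin(left)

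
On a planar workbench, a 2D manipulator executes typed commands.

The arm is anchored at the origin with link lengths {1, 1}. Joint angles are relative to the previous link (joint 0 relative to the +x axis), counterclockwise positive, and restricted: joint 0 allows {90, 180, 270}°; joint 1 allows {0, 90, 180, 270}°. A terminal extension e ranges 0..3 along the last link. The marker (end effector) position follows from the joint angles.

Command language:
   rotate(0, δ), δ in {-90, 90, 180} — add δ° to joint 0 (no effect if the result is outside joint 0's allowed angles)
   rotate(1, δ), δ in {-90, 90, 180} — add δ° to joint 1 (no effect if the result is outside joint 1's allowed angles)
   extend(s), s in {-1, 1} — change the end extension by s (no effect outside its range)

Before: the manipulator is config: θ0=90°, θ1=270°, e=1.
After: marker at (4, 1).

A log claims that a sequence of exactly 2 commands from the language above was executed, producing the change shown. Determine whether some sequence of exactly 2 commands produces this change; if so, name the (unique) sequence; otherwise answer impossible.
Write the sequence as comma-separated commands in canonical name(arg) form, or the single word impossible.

extend(1), extend(1)

initial: config: θ0=90°, θ1=270°, e=1
t=1 extend(1) ⇒ config: θ0=90°, θ1=270°, e=2
t=2 extend(1) ⇒ config: θ0=90°, θ1=270°, e=3
all 64 alternatives checked — unique.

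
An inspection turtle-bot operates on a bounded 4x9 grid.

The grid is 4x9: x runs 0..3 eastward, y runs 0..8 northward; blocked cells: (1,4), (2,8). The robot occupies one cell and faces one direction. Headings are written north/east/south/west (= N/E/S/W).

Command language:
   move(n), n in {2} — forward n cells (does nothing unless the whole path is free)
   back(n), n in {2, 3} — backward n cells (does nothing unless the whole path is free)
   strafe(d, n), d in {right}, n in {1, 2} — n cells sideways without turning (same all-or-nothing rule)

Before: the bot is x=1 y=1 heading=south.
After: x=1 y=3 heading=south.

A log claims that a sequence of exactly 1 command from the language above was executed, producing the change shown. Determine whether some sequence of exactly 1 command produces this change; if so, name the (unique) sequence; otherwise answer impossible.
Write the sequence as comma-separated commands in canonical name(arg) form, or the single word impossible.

key: heading stays S — the single command does not turn
t0: x=1 y=1 heading=south
[1] after back(2): x=1 y=3 heading=south
uniquely the one of 5 1-step routes that fits.

back(2)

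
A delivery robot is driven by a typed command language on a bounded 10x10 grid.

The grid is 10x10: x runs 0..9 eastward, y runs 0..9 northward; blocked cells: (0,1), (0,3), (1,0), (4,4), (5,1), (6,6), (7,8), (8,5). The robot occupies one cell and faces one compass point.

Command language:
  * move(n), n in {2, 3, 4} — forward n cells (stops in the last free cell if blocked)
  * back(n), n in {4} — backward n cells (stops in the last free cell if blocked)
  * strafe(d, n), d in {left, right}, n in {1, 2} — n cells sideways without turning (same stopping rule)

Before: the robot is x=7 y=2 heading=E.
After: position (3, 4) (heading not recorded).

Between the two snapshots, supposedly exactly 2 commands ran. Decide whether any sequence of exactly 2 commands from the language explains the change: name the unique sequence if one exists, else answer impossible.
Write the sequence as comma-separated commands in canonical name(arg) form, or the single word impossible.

back(4), strafe(left, 2)

key: running strafe(left, 2) before back(4) would end elsewhere — order is forced
initial: x=7 y=2 heading=E
t=1 back(4) ⇒ x=3 y=2 heading=E
t=2 strafe(left, 2) ⇒ x=3 y=4 heading=E
no rival 2-sequence matches.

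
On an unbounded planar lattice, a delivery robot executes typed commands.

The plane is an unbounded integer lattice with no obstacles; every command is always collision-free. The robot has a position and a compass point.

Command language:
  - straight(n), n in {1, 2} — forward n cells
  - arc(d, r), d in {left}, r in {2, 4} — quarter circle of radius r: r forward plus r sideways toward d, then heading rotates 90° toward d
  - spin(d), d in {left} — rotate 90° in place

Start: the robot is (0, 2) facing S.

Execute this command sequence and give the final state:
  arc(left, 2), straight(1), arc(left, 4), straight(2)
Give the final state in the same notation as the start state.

(7, 6) facing N

t0: (0, 2) facing S
step 1 (arc(left, 2)): (2, 0) facing E
step 2 (straight(1)): (3, 0) facing E
step 3 (arc(left, 4)): (7, 4) facing N
step 4 (straight(2)): (7, 6) facing N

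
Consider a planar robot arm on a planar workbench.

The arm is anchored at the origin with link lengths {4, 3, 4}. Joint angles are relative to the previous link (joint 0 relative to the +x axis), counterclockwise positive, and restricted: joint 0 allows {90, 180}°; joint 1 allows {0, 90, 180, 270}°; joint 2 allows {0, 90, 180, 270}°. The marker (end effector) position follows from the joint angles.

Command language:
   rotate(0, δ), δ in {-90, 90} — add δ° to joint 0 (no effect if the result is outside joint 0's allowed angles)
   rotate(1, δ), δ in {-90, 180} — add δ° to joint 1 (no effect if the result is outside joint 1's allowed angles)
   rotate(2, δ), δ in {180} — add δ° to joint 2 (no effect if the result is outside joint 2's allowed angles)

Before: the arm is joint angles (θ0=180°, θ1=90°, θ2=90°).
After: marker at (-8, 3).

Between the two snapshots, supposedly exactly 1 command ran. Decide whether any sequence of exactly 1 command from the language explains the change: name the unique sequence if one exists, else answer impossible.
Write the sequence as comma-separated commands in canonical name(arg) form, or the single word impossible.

from: joint angles (θ0=180°, θ1=90°, θ2=90°)
step 1 (rotate(1, 180)): joint angles (θ0=180°, θ1=270°, θ2=90°)
all 5 alternatives checked — unique.

rotate(1, 180)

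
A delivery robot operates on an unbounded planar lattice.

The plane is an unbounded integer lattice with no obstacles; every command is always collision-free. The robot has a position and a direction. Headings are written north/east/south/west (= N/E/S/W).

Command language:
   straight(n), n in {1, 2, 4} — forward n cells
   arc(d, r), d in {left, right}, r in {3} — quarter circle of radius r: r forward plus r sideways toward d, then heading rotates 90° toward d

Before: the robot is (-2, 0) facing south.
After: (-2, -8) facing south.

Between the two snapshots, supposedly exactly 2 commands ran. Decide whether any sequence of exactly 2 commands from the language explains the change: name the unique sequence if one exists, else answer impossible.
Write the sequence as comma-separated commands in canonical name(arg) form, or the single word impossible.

straight(4), straight(4)

key: still facing S at the end — nothing in the sequence rotates
begin: (-2, 0) facing south
step 1 (straight(4)): (-2, -4) facing south
step 2 (straight(4)): (-2, -8) facing south
no other 2-command option fits: unique.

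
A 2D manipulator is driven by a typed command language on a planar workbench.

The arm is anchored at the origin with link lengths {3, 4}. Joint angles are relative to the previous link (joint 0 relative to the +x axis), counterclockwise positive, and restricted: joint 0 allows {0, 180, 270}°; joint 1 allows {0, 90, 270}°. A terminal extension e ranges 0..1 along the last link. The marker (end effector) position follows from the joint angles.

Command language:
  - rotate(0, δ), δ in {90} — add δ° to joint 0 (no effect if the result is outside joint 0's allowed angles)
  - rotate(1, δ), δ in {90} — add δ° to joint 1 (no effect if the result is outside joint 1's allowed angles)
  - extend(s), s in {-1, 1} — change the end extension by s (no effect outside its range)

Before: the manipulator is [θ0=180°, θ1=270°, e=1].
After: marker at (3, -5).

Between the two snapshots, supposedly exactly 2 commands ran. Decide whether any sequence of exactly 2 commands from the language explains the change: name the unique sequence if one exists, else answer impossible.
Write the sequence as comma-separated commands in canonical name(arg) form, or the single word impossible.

start: [θ0=180°, θ1=270°, e=1]
1. rotate(0, 90) → [θ0=270°, θ1=270°, e=1]
2. rotate(0, 90) → [θ0=0°, θ1=270°, e=1]
no other 2-command option fits: unique.

rotate(0, 90), rotate(0, 90)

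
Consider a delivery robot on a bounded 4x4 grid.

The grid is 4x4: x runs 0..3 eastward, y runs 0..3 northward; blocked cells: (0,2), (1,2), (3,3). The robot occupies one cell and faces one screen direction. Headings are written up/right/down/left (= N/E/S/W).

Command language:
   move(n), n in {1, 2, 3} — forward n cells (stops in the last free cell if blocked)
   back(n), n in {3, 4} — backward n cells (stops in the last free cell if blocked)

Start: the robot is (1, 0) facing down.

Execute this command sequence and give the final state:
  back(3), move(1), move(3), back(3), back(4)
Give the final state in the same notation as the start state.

(1, 1) facing down

begin: (1, 0) facing down
t=1 back(3) ⇒ (1, 1) facing down
t=2 move(1) ⇒ (1, 0) facing down
t=3 move(3) ⇒ (1, 0) facing down
t=4 back(3) ⇒ (1, 1) facing down
t=5 back(4) ⇒ (1, 1) facing down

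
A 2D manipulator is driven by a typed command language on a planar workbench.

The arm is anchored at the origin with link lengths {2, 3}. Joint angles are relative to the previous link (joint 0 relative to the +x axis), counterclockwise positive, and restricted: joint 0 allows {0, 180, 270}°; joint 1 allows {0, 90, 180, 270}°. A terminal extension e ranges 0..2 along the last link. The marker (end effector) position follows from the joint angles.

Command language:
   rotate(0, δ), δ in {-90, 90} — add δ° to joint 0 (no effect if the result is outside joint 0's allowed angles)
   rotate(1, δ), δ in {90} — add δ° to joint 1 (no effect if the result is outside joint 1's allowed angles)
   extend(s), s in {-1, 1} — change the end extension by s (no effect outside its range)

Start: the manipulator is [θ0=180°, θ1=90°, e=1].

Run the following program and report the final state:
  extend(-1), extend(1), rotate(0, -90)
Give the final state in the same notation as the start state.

start: [θ0=180°, θ1=90°, e=1]
step 1 (extend(-1)): [θ0=180°, θ1=90°, e=0]
step 2 (extend(1)): [θ0=180°, θ1=90°, e=1]
step 3 (rotate(0, -90)): [θ0=180°, θ1=90°, e=1]

[θ0=180°, θ1=90°, e=1]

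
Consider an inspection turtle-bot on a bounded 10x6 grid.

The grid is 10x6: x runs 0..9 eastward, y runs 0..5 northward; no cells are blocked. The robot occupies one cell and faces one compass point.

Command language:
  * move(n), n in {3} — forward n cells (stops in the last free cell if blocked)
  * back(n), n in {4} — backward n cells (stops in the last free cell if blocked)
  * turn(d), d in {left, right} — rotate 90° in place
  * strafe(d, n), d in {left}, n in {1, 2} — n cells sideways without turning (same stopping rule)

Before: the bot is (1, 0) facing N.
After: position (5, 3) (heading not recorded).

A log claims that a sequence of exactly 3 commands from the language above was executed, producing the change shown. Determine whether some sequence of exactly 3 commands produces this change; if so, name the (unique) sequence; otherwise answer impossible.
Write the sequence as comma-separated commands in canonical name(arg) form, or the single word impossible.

move(3), turn(left), back(4)

key: running back(4) before move(3) would end elsewhere — order is forced
t0: (1, 0) facing N
[1] after move(3): (1, 3) facing N
[2] after turn(left): (1, 3) facing W
[3] after back(4): (5, 3) facing W
all 216 alternatives checked — unique.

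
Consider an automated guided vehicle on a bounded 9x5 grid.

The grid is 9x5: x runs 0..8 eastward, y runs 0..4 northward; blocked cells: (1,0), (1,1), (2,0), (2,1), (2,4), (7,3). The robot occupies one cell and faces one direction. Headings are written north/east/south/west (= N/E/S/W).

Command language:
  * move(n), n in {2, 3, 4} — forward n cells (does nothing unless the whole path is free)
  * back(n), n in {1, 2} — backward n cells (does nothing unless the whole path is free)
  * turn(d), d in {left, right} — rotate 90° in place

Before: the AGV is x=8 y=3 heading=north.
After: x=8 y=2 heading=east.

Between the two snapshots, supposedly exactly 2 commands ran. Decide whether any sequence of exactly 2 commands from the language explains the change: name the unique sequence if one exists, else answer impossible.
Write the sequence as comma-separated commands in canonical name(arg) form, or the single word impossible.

key: running turn(right) before back(1) would end elsewhere — order is forced
start: x=8 y=3 heading=north
1. back(1) → x=8 y=2 heading=north
2. turn(right) → x=8 y=2 heading=east
uniquely the one of 49 2-step routes that fits.

back(1), turn(right)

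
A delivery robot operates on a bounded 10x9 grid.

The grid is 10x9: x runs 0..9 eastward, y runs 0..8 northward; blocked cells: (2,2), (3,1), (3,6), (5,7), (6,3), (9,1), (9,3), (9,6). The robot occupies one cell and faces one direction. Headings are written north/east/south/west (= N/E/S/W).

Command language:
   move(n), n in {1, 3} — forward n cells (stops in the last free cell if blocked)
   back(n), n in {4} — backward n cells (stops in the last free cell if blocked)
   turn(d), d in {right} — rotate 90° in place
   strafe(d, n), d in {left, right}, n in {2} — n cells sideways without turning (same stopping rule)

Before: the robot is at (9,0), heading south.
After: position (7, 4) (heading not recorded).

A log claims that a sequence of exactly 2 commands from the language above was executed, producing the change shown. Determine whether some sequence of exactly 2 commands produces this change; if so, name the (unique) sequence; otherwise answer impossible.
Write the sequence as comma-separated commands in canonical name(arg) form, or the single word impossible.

strafe(right, 2), back(4)

key: running back(4) before strafe(right, 2) would end elsewhere — order is forced
from: at (9,0), heading south
[1] after strafe(right, 2): at (7,0), heading south
[2] after back(4): at (7,4), heading south
all 36 alternatives checked — unique.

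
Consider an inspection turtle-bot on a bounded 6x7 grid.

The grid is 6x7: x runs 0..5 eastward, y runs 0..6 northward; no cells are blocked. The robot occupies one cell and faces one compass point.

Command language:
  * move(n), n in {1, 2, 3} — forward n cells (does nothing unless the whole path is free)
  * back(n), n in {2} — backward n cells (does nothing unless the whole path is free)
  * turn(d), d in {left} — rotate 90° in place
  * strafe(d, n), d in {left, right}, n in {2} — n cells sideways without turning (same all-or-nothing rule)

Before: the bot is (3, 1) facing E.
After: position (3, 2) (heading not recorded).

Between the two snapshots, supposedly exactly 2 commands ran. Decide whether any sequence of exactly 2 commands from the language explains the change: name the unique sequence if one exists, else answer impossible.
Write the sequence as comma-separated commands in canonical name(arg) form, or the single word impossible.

key: running move(1) before turn(left) would end elsewhere — order is forced
start: (3, 1) facing E
step 1 (turn(left)): (3, 1) facing N
step 2 (move(1)): (3, 2) facing N
no rival 2-sequence matches.

turn(left), move(1)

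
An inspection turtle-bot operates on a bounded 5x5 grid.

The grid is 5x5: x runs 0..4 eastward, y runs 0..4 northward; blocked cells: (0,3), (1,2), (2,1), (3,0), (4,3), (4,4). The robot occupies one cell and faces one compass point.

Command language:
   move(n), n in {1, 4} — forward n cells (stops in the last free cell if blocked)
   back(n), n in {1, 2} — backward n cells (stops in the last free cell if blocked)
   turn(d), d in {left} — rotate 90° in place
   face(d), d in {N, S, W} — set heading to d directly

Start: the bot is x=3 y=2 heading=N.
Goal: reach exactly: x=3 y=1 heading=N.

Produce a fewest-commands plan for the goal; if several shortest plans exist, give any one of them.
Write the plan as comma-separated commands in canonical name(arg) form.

initial: x=3 y=2 heading=N
step 1 (back(2)): x=3 y=1 heading=N
shorter routes all fall short; 1 is best.

back(2)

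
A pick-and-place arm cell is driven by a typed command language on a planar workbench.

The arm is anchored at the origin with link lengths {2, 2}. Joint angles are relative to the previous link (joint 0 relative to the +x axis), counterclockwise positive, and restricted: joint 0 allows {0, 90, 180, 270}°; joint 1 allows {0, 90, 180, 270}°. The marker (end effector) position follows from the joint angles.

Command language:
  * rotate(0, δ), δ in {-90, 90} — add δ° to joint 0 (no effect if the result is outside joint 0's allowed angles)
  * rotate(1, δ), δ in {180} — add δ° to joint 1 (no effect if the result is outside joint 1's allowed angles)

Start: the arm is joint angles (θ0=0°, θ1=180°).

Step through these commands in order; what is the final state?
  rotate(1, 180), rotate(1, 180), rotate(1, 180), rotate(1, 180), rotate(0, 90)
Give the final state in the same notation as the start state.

joint angles (θ0=90°, θ1=180°)

begin: joint angles (θ0=0°, θ1=180°)
t=1 rotate(1, 180) ⇒ joint angles (θ0=0°, θ1=0°)
t=2 rotate(1, 180) ⇒ joint angles (θ0=0°, θ1=180°)
t=3 rotate(1, 180) ⇒ joint angles (θ0=0°, θ1=0°)
t=4 rotate(1, 180) ⇒ joint angles (θ0=0°, θ1=180°)
t=5 rotate(0, 90) ⇒ joint angles (θ0=90°, θ1=180°)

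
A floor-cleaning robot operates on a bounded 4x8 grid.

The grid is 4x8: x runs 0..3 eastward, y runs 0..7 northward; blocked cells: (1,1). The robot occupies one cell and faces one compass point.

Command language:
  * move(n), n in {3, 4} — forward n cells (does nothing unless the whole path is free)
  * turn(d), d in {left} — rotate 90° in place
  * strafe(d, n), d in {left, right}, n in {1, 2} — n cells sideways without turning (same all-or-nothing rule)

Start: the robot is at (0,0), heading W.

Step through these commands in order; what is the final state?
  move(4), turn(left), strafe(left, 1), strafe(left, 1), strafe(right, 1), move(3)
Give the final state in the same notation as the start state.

at (1,0), heading S

begin: at (0,0), heading W
step 1 (move(4)): at (0,0), heading W
step 2 (turn(left)): at (0,0), heading S
step 3 (strafe(left, 1)): at (1,0), heading S
step 4 (strafe(left, 1)): at (2,0), heading S
step 5 (strafe(right, 1)): at (1,0), heading S
step 6 (move(3)): at (1,0), heading S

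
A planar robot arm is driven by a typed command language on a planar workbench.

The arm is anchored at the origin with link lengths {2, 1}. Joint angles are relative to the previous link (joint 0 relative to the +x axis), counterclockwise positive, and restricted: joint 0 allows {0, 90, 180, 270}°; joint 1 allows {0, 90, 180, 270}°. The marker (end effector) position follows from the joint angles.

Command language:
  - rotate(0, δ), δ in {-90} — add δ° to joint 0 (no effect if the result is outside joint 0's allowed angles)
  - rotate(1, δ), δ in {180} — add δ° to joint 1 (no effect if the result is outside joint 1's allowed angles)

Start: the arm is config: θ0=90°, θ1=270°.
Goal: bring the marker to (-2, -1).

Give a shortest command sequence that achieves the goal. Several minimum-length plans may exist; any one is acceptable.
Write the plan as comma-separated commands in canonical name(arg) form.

rotate(0, -90), rotate(0, -90), rotate(0, -90), rotate(1, 180)

t0: config: θ0=90°, θ1=270°
step 1 (rotate(0, -90)): config: θ0=0°, θ1=270°
step 2 (rotate(0, -90)): config: θ0=270°, θ1=270°
step 3 (rotate(0, -90)): config: θ0=180°, θ1=270°
step 4 (rotate(1, 180)): config: θ0=180°, θ1=90°
minimal: 4 command(s), checked below 4.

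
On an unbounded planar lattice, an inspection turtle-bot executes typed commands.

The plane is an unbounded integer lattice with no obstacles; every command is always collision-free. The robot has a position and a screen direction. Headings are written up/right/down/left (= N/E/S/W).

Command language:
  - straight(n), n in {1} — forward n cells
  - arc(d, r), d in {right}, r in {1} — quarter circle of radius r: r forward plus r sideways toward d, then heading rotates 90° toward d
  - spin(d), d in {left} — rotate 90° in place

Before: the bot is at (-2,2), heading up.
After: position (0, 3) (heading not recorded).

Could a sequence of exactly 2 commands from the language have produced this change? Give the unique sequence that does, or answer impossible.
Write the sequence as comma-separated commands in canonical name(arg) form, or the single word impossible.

arc(right, 1), straight(1)

key: order matters: swapping arc(right, 1) and straight(1) lands elsewhere
t0: at (-2,2), heading up
t=1 arc(right, 1) ⇒ at (-1,3), heading right
t=2 straight(1) ⇒ at (0,3), heading right
no rival 2-sequence matches.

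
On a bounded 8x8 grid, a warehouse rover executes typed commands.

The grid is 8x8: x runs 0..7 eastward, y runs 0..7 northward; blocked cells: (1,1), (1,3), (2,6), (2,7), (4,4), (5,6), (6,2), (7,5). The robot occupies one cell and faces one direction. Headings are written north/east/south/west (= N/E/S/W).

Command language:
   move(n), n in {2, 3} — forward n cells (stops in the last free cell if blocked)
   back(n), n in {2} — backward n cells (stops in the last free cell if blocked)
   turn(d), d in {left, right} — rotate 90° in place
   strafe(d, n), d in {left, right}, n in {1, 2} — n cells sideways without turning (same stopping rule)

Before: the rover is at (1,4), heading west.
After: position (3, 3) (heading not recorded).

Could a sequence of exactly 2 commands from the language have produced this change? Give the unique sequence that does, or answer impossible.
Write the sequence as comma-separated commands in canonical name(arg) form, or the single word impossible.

back(2), strafe(left, 1)

key: order matters: swapping back(2) and strafe(left, 1) lands elsewhere
start: at (1,4), heading west
step 1 (back(2)): at (3,4), heading west
step 2 (strafe(left, 1)): at (3,3), heading west
no other 2-command option fits: unique.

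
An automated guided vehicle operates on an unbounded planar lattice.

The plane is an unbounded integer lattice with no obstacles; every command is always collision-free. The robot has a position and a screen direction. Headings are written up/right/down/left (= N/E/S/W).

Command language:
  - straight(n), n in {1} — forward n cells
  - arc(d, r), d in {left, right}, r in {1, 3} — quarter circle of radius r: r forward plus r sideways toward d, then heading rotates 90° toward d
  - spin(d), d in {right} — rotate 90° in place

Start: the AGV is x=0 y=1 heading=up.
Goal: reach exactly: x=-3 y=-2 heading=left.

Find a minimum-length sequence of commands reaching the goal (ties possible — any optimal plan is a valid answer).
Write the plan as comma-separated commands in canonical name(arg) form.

begin: x=0 y=1 heading=up
1. spin(right) → x=0 y=1 heading=right
2. spin(right) → x=0 y=1 heading=down
3. arc(right, 3) → x=-3 y=-2 heading=left
shorter routes all fall short; 3 is best.

spin(right), spin(right), arc(right, 3)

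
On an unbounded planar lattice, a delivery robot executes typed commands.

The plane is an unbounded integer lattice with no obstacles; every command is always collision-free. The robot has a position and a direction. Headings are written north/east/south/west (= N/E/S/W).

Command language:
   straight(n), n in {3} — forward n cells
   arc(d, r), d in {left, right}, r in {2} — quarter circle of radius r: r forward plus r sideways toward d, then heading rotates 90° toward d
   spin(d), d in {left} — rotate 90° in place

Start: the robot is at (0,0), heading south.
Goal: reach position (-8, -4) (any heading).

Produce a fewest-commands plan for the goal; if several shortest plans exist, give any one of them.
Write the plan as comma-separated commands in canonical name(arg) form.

begin: at (0,0), heading south
1. arc(right, 2) → at (-2,-2), heading west
2. arc(left, 2) → at (-4,-4), heading south
3. arc(right, 2) → at (-6,-6), heading west
4. arc(right, 2) → at (-8,-4), heading north
shorter routes all fall short; 4 is best.

arc(right, 2), arc(left, 2), arc(right, 2), arc(right, 2)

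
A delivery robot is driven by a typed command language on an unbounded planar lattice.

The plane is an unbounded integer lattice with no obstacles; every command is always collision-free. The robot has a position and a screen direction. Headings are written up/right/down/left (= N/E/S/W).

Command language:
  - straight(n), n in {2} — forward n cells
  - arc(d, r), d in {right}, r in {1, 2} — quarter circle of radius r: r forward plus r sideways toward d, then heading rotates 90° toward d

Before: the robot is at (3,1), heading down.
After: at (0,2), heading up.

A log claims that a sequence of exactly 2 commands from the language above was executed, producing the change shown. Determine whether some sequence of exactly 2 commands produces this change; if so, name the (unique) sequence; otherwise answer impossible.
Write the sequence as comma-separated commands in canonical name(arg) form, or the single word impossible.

arc(right, 1), arc(right, 2)

key: order matters: swapping arc(right, 1) and arc(right, 2) lands elsewhere
from: at (3,1), heading down
[1] after arc(right, 1): at (2,0), heading left
[2] after arc(right, 2): at (0,2), heading up
uniquely the one of 9 2-step routes that fits.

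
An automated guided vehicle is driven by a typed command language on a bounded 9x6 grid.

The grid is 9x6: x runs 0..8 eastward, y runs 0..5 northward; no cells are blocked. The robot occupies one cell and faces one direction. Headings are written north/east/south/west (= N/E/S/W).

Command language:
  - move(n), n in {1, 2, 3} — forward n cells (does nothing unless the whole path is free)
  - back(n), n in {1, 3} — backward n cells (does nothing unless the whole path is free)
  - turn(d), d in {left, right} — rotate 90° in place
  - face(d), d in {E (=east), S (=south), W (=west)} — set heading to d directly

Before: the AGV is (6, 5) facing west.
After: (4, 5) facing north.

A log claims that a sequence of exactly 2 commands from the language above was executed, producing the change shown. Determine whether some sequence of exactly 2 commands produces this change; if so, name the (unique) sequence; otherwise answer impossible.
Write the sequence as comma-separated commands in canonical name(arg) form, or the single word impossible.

key: position moved to (4,5) AND the heading swung to N — translation plus rotation needed
t0: (6, 5) facing west
1. move(2) → (4, 5) facing west
2. turn(right) → (4, 5) facing north
all 100 alternatives checked — unique.

move(2), turn(right)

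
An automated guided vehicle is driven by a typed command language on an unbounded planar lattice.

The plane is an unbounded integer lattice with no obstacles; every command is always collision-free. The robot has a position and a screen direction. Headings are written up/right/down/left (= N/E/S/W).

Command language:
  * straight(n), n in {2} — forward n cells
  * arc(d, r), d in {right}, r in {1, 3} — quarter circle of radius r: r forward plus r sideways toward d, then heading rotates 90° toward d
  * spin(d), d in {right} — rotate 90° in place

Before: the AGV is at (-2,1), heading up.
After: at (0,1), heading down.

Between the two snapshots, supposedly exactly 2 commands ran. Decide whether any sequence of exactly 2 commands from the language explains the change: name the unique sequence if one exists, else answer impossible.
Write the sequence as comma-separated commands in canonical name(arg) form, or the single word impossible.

arc(right, 1), arc(right, 1)

key: cell and facing (now S) both changed — the 2 commands mix motion and turning
initial: at (-2,1), heading up
[1] after arc(right, 1): at (-1,2), heading right
[2] after arc(right, 1): at (0,1), heading down
uniquely the one of 16 2-step routes that fits.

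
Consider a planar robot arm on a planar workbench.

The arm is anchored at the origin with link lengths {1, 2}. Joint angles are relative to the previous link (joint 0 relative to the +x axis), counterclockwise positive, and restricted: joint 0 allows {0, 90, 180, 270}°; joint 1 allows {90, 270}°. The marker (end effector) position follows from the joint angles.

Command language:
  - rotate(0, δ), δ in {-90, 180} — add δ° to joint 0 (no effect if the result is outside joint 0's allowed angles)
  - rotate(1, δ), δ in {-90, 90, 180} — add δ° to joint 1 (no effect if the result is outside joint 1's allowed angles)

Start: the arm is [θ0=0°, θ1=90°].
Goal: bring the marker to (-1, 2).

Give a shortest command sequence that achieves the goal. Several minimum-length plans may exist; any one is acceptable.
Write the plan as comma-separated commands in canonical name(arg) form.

rotate(0, 180), rotate(1, 180)

start: [θ0=0°, θ1=90°]
step 1 (rotate(0, 180)): [θ0=180°, θ1=90°]
step 2 (rotate(1, 180)): [θ0=180°, θ1=270°]
minimal: 2 command(s), checked below 2.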